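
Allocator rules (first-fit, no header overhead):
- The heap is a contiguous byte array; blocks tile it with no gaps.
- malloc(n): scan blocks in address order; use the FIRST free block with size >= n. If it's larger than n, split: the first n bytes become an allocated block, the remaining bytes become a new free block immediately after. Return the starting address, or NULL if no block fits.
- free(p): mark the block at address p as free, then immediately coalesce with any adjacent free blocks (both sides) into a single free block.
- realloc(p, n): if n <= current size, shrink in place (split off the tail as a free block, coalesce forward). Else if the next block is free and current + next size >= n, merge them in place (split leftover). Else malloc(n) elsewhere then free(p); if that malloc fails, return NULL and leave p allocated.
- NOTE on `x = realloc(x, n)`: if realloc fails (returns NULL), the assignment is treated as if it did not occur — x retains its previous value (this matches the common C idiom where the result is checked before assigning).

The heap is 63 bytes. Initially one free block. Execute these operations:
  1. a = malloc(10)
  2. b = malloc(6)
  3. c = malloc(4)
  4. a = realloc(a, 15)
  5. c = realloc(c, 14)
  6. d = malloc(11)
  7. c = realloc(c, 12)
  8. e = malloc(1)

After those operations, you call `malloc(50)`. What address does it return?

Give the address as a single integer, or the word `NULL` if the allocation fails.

Answer: NULL

Derivation:
Op 1: a = malloc(10) -> a = 0; heap: [0-9 ALLOC][10-62 FREE]
Op 2: b = malloc(6) -> b = 10; heap: [0-9 ALLOC][10-15 ALLOC][16-62 FREE]
Op 3: c = malloc(4) -> c = 16; heap: [0-9 ALLOC][10-15 ALLOC][16-19 ALLOC][20-62 FREE]
Op 4: a = realloc(a, 15) -> a = 20; heap: [0-9 FREE][10-15 ALLOC][16-19 ALLOC][20-34 ALLOC][35-62 FREE]
Op 5: c = realloc(c, 14) -> c = 35; heap: [0-9 FREE][10-15 ALLOC][16-19 FREE][20-34 ALLOC][35-48 ALLOC][49-62 FREE]
Op 6: d = malloc(11) -> d = 49; heap: [0-9 FREE][10-15 ALLOC][16-19 FREE][20-34 ALLOC][35-48 ALLOC][49-59 ALLOC][60-62 FREE]
Op 7: c = realloc(c, 12) -> c = 35; heap: [0-9 FREE][10-15 ALLOC][16-19 FREE][20-34 ALLOC][35-46 ALLOC][47-48 FREE][49-59 ALLOC][60-62 FREE]
Op 8: e = malloc(1) -> e = 0; heap: [0-0 ALLOC][1-9 FREE][10-15 ALLOC][16-19 FREE][20-34 ALLOC][35-46 ALLOC][47-48 FREE][49-59 ALLOC][60-62 FREE]
malloc(50): first-fit scan over [0-0 ALLOC][1-9 FREE][10-15 ALLOC][16-19 FREE][20-34 ALLOC][35-46 ALLOC][47-48 FREE][49-59 ALLOC][60-62 FREE] -> NULL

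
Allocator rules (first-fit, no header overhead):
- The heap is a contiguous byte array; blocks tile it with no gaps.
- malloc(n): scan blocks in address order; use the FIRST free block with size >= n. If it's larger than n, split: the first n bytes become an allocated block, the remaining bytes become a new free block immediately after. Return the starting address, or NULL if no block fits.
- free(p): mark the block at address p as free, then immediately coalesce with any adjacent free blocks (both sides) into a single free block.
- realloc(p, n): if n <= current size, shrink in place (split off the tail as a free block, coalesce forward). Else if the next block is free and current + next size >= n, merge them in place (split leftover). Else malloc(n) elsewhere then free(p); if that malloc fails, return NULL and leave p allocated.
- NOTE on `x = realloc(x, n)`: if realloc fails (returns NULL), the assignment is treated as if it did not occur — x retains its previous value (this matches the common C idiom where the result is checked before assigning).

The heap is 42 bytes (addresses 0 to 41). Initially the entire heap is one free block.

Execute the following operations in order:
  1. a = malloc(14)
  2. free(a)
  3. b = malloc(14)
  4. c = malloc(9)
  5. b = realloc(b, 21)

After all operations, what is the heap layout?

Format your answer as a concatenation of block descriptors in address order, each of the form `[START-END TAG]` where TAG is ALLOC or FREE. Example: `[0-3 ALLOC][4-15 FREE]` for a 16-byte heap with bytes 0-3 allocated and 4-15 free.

Answer: [0-13 ALLOC][14-22 ALLOC][23-41 FREE]

Derivation:
Op 1: a = malloc(14) -> a = 0; heap: [0-13 ALLOC][14-41 FREE]
Op 2: free(a) -> (freed a); heap: [0-41 FREE]
Op 3: b = malloc(14) -> b = 0; heap: [0-13 ALLOC][14-41 FREE]
Op 4: c = malloc(9) -> c = 14; heap: [0-13 ALLOC][14-22 ALLOC][23-41 FREE]
Op 5: b = realloc(b, 21) -> NULL (b unchanged); heap: [0-13 ALLOC][14-22 ALLOC][23-41 FREE]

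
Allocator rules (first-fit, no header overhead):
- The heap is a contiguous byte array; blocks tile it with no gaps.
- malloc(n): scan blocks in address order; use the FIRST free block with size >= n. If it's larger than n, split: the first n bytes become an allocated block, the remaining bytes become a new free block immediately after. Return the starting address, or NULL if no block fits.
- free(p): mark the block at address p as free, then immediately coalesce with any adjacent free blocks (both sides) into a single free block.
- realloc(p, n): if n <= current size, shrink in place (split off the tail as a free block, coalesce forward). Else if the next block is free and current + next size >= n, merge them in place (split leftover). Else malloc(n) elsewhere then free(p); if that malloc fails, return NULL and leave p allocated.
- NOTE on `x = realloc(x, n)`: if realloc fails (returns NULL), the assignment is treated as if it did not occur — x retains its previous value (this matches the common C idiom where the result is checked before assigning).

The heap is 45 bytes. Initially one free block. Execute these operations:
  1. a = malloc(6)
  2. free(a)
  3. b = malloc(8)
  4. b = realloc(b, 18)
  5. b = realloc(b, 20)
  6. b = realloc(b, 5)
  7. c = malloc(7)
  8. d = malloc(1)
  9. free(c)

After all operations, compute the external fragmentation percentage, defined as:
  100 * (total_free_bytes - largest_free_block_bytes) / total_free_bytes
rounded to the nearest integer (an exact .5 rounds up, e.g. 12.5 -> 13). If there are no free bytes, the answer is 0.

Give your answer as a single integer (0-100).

Answer: 18

Derivation:
Op 1: a = malloc(6) -> a = 0; heap: [0-5 ALLOC][6-44 FREE]
Op 2: free(a) -> (freed a); heap: [0-44 FREE]
Op 3: b = malloc(8) -> b = 0; heap: [0-7 ALLOC][8-44 FREE]
Op 4: b = realloc(b, 18) -> b = 0; heap: [0-17 ALLOC][18-44 FREE]
Op 5: b = realloc(b, 20) -> b = 0; heap: [0-19 ALLOC][20-44 FREE]
Op 6: b = realloc(b, 5) -> b = 0; heap: [0-4 ALLOC][5-44 FREE]
Op 7: c = malloc(7) -> c = 5; heap: [0-4 ALLOC][5-11 ALLOC][12-44 FREE]
Op 8: d = malloc(1) -> d = 12; heap: [0-4 ALLOC][5-11 ALLOC][12-12 ALLOC][13-44 FREE]
Op 9: free(c) -> (freed c); heap: [0-4 ALLOC][5-11 FREE][12-12 ALLOC][13-44 FREE]
Free blocks: [7 32] total_free=39 largest=32 -> 100*(39-32)/39 = 700/39 ≈ 17.949 -> rounds to 18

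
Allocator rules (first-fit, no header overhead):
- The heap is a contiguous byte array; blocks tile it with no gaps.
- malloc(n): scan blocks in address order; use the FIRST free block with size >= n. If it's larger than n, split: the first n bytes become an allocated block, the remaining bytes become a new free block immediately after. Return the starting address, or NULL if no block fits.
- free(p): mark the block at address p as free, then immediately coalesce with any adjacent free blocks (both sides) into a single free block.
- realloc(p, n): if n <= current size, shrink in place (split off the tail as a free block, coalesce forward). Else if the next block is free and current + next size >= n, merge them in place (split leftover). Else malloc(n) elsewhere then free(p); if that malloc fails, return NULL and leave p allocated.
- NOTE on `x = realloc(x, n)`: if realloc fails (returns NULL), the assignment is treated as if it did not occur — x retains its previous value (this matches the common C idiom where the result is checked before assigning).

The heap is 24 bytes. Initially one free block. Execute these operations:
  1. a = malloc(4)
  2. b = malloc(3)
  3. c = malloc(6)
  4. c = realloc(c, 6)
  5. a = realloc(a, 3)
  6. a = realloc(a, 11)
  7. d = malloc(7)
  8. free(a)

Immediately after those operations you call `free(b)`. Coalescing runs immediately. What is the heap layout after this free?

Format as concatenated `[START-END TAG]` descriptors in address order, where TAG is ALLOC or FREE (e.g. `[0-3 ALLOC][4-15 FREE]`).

Op 1: a = malloc(4) -> a = 0; heap: [0-3 ALLOC][4-23 FREE]
Op 2: b = malloc(3) -> b = 4; heap: [0-3 ALLOC][4-6 ALLOC][7-23 FREE]
Op 3: c = malloc(6) -> c = 7; heap: [0-3 ALLOC][4-6 ALLOC][7-12 ALLOC][13-23 FREE]
Op 4: c = realloc(c, 6) -> c = 7; heap: [0-3 ALLOC][4-6 ALLOC][7-12 ALLOC][13-23 FREE]
Op 5: a = realloc(a, 3) -> a = 0; heap: [0-2 ALLOC][3-3 FREE][4-6 ALLOC][7-12 ALLOC][13-23 FREE]
Op 6: a = realloc(a, 11) -> a = 13; heap: [0-3 FREE][4-6 ALLOC][7-12 ALLOC][13-23 ALLOC]
Op 7: d = malloc(7) -> d = NULL; heap: [0-3 FREE][4-6 ALLOC][7-12 ALLOC][13-23 ALLOC]
Op 8: free(a) -> (freed a); heap: [0-3 FREE][4-6 ALLOC][7-12 ALLOC][13-23 FREE]
free(b): b = 4 -> block [4-6 ALLOC]; mark free, coalesce with adjacent free neighbors -> [0-6 FREE][7-12 ALLOC][13-23 FREE]

Answer: [0-6 FREE][7-12 ALLOC][13-23 FREE]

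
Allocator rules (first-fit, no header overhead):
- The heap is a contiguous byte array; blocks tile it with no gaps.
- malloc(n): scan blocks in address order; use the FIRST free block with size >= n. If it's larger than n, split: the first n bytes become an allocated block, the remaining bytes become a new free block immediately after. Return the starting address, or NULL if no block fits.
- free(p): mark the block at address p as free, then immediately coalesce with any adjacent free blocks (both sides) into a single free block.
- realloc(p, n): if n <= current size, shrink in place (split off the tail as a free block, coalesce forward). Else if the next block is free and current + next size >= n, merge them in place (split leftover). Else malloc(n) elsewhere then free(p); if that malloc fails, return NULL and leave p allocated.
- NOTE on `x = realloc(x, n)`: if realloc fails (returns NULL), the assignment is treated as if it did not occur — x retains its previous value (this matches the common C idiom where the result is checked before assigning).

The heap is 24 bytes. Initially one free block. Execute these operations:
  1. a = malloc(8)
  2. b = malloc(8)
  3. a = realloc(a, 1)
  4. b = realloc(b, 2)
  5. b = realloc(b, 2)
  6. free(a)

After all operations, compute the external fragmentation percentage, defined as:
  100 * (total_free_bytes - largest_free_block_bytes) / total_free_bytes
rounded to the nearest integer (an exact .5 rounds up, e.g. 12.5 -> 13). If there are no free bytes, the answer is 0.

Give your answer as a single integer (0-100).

Answer: 36

Derivation:
Op 1: a = malloc(8) -> a = 0; heap: [0-7 ALLOC][8-23 FREE]
Op 2: b = malloc(8) -> b = 8; heap: [0-7 ALLOC][8-15 ALLOC][16-23 FREE]
Op 3: a = realloc(a, 1) -> a = 0; heap: [0-0 ALLOC][1-7 FREE][8-15 ALLOC][16-23 FREE]
Op 4: b = realloc(b, 2) -> b = 8; heap: [0-0 ALLOC][1-7 FREE][8-9 ALLOC][10-23 FREE]
Op 5: b = realloc(b, 2) -> b = 8; heap: [0-0 ALLOC][1-7 FREE][8-9 ALLOC][10-23 FREE]
Op 6: free(a) -> (freed a); heap: [0-7 FREE][8-9 ALLOC][10-23 FREE]
Free blocks: [8 14] total_free=22 largest=14 -> 100*(22-14)/22 = 800/22 ≈ 36.364 -> rounds to 36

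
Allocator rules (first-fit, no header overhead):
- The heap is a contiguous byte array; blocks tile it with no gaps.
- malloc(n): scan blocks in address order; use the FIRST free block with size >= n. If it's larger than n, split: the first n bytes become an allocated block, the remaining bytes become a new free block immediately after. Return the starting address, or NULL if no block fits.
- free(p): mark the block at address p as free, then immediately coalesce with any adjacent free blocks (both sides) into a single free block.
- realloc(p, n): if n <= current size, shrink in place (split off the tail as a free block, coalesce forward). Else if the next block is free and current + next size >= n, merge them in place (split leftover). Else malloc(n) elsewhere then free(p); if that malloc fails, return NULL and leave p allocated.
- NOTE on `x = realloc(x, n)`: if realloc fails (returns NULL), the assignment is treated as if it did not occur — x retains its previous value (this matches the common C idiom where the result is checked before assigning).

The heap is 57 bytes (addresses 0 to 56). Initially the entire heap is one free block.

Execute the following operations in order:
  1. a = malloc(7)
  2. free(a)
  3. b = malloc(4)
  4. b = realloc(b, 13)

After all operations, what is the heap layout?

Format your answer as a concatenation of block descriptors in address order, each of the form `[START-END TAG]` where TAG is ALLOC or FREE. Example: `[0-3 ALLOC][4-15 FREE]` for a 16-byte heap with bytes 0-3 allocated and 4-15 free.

Answer: [0-12 ALLOC][13-56 FREE]

Derivation:
Op 1: a = malloc(7) -> a = 0; heap: [0-6 ALLOC][7-56 FREE]
Op 2: free(a) -> (freed a); heap: [0-56 FREE]
Op 3: b = malloc(4) -> b = 0; heap: [0-3 ALLOC][4-56 FREE]
Op 4: b = realloc(b, 13) -> b = 0; heap: [0-12 ALLOC][13-56 FREE]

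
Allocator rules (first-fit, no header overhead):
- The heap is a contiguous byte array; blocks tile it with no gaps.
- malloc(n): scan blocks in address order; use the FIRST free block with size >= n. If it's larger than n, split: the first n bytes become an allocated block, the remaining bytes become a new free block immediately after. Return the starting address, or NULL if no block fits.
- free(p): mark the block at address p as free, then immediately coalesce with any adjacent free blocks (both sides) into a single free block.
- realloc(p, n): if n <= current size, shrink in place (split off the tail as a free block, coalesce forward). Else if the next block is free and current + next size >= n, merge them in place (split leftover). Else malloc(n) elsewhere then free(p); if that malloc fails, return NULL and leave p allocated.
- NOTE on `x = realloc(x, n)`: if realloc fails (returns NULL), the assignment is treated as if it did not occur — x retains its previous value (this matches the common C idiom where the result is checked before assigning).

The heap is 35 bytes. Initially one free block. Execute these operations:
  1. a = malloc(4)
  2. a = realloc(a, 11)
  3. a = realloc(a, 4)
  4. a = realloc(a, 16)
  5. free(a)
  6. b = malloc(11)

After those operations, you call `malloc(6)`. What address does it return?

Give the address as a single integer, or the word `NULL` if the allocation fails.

Answer: 11

Derivation:
Op 1: a = malloc(4) -> a = 0; heap: [0-3 ALLOC][4-34 FREE]
Op 2: a = realloc(a, 11) -> a = 0; heap: [0-10 ALLOC][11-34 FREE]
Op 3: a = realloc(a, 4) -> a = 0; heap: [0-3 ALLOC][4-34 FREE]
Op 4: a = realloc(a, 16) -> a = 0; heap: [0-15 ALLOC][16-34 FREE]
Op 5: free(a) -> (freed a); heap: [0-34 FREE]
Op 6: b = malloc(11) -> b = 0; heap: [0-10 ALLOC][11-34 FREE]
malloc(6): first-fit scan over [0-10 ALLOC][11-34 FREE] -> 11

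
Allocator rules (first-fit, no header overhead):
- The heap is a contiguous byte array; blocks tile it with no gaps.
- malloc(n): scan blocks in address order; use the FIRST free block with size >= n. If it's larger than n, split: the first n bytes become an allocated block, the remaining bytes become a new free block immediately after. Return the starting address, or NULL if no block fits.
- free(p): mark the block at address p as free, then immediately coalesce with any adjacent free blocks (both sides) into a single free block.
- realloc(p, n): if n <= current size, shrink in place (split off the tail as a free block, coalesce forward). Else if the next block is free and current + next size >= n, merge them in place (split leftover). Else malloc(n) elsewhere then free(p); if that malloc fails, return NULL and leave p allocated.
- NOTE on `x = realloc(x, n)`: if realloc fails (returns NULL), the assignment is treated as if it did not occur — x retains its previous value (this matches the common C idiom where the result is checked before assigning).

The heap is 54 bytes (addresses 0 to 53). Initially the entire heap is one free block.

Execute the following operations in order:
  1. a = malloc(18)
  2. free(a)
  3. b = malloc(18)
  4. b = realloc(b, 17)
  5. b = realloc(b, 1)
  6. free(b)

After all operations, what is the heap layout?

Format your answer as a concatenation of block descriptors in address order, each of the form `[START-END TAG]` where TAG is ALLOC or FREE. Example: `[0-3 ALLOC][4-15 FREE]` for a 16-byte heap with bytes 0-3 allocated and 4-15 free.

Op 1: a = malloc(18) -> a = 0; heap: [0-17 ALLOC][18-53 FREE]
Op 2: free(a) -> (freed a); heap: [0-53 FREE]
Op 3: b = malloc(18) -> b = 0; heap: [0-17 ALLOC][18-53 FREE]
Op 4: b = realloc(b, 17) -> b = 0; heap: [0-16 ALLOC][17-53 FREE]
Op 5: b = realloc(b, 1) -> b = 0; heap: [0-0 ALLOC][1-53 FREE]
Op 6: free(b) -> (freed b); heap: [0-53 FREE]

Answer: [0-53 FREE]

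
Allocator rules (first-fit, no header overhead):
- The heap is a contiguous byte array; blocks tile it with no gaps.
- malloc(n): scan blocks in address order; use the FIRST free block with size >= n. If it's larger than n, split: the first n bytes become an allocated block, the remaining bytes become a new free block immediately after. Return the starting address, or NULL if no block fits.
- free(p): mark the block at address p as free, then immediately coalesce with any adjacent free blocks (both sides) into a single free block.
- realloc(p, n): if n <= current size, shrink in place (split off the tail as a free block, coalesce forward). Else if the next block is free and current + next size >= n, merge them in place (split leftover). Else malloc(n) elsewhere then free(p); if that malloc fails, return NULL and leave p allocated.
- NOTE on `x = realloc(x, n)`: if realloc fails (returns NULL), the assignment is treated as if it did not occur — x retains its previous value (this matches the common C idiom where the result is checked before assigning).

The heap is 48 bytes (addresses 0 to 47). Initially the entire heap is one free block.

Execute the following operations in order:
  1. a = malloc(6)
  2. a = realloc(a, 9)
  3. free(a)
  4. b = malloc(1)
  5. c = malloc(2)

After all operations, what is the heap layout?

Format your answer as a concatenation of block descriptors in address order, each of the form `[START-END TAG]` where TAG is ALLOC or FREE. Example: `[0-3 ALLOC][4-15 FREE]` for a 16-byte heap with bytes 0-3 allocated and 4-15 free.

Answer: [0-0 ALLOC][1-2 ALLOC][3-47 FREE]

Derivation:
Op 1: a = malloc(6) -> a = 0; heap: [0-5 ALLOC][6-47 FREE]
Op 2: a = realloc(a, 9) -> a = 0; heap: [0-8 ALLOC][9-47 FREE]
Op 3: free(a) -> (freed a); heap: [0-47 FREE]
Op 4: b = malloc(1) -> b = 0; heap: [0-0 ALLOC][1-47 FREE]
Op 5: c = malloc(2) -> c = 1; heap: [0-0 ALLOC][1-2 ALLOC][3-47 FREE]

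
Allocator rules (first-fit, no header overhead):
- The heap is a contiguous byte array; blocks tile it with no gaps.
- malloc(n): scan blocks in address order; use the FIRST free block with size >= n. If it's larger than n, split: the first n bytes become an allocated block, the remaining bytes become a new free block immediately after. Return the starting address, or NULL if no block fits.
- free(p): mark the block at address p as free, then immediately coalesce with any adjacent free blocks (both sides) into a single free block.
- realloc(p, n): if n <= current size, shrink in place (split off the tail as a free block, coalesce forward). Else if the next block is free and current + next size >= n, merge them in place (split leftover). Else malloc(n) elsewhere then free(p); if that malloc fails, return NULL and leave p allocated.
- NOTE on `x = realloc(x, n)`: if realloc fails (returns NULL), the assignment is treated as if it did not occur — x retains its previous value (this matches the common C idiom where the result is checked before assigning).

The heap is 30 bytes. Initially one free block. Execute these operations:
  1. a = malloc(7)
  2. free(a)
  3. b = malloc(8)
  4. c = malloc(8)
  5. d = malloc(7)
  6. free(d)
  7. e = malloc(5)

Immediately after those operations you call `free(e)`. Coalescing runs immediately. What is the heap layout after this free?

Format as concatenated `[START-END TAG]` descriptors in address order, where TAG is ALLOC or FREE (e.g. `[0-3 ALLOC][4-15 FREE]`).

Op 1: a = malloc(7) -> a = 0; heap: [0-6 ALLOC][7-29 FREE]
Op 2: free(a) -> (freed a); heap: [0-29 FREE]
Op 3: b = malloc(8) -> b = 0; heap: [0-7 ALLOC][8-29 FREE]
Op 4: c = malloc(8) -> c = 8; heap: [0-7 ALLOC][8-15 ALLOC][16-29 FREE]
Op 5: d = malloc(7) -> d = 16; heap: [0-7 ALLOC][8-15 ALLOC][16-22 ALLOC][23-29 FREE]
Op 6: free(d) -> (freed d); heap: [0-7 ALLOC][8-15 ALLOC][16-29 FREE]
Op 7: e = malloc(5) -> e = 16; heap: [0-7 ALLOC][8-15 ALLOC][16-20 ALLOC][21-29 FREE]
free(e): e = 16 -> block [16-20 ALLOC]; mark free, coalesce with adjacent free neighbors -> [0-7 ALLOC][8-15 ALLOC][16-29 FREE]

Answer: [0-7 ALLOC][8-15 ALLOC][16-29 FREE]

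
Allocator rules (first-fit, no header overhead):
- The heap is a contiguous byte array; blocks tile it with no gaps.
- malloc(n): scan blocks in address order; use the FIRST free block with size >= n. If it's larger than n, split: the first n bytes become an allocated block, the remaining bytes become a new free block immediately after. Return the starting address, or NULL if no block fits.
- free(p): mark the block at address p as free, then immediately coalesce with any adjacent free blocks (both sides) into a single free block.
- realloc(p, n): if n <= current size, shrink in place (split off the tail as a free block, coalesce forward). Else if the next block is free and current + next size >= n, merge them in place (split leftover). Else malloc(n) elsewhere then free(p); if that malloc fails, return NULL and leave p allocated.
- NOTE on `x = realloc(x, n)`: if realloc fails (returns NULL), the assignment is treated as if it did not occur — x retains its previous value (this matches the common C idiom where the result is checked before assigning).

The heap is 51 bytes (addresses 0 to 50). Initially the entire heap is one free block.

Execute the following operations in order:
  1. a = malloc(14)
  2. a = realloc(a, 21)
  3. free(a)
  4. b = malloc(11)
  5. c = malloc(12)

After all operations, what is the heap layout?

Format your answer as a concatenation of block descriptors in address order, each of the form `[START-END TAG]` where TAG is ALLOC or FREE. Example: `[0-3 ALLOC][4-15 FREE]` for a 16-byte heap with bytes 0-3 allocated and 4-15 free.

Op 1: a = malloc(14) -> a = 0; heap: [0-13 ALLOC][14-50 FREE]
Op 2: a = realloc(a, 21) -> a = 0; heap: [0-20 ALLOC][21-50 FREE]
Op 3: free(a) -> (freed a); heap: [0-50 FREE]
Op 4: b = malloc(11) -> b = 0; heap: [0-10 ALLOC][11-50 FREE]
Op 5: c = malloc(12) -> c = 11; heap: [0-10 ALLOC][11-22 ALLOC][23-50 FREE]

Answer: [0-10 ALLOC][11-22 ALLOC][23-50 FREE]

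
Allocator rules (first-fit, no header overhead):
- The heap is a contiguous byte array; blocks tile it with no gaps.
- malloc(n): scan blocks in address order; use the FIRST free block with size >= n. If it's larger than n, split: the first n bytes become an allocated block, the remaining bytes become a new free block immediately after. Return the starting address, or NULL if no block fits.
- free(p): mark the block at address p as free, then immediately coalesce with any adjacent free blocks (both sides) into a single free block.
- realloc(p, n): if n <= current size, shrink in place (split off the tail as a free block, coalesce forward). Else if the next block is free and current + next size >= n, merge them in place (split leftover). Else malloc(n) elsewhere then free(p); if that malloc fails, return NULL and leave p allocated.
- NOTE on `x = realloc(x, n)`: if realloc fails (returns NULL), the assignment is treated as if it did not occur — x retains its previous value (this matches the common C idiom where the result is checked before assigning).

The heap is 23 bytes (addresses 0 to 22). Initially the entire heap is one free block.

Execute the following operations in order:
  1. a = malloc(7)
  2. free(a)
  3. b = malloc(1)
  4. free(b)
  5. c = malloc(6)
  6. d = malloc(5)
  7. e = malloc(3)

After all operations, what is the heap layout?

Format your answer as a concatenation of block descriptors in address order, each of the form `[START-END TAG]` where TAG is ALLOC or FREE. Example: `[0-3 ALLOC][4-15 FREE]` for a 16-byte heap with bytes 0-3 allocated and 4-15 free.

Answer: [0-5 ALLOC][6-10 ALLOC][11-13 ALLOC][14-22 FREE]

Derivation:
Op 1: a = malloc(7) -> a = 0; heap: [0-6 ALLOC][7-22 FREE]
Op 2: free(a) -> (freed a); heap: [0-22 FREE]
Op 3: b = malloc(1) -> b = 0; heap: [0-0 ALLOC][1-22 FREE]
Op 4: free(b) -> (freed b); heap: [0-22 FREE]
Op 5: c = malloc(6) -> c = 0; heap: [0-5 ALLOC][6-22 FREE]
Op 6: d = malloc(5) -> d = 6; heap: [0-5 ALLOC][6-10 ALLOC][11-22 FREE]
Op 7: e = malloc(3) -> e = 11; heap: [0-5 ALLOC][6-10 ALLOC][11-13 ALLOC][14-22 FREE]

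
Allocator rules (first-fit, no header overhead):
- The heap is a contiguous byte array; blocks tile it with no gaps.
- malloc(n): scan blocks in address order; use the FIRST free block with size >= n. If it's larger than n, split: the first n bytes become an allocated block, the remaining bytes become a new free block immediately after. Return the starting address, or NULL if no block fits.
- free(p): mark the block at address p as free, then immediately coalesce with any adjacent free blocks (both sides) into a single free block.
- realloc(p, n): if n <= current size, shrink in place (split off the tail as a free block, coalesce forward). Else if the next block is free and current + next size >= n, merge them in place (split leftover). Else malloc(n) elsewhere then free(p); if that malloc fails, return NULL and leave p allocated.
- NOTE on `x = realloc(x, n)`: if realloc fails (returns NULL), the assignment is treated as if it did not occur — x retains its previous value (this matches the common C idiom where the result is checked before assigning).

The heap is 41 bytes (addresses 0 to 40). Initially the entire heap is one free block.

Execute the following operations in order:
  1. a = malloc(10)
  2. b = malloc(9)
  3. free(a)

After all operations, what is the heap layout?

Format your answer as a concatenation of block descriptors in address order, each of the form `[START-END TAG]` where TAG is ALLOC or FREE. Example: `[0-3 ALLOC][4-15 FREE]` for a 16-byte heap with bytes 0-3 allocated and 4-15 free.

Op 1: a = malloc(10) -> a = 0; heap: [0-9 ALLOC][10-40 FREE]
Op 2: b = malloc(9) -> b = 10; heap: [0-9 ALLOC][10-18 ALLOC][19-40 FREE]
Op 3: free(a) -> (freed a); heap: [0-9 FREE][10-18 ALLOC][19-40 FREE]

Answer: [0-9 FREE][10-18 ALLOC][19-40 FREE]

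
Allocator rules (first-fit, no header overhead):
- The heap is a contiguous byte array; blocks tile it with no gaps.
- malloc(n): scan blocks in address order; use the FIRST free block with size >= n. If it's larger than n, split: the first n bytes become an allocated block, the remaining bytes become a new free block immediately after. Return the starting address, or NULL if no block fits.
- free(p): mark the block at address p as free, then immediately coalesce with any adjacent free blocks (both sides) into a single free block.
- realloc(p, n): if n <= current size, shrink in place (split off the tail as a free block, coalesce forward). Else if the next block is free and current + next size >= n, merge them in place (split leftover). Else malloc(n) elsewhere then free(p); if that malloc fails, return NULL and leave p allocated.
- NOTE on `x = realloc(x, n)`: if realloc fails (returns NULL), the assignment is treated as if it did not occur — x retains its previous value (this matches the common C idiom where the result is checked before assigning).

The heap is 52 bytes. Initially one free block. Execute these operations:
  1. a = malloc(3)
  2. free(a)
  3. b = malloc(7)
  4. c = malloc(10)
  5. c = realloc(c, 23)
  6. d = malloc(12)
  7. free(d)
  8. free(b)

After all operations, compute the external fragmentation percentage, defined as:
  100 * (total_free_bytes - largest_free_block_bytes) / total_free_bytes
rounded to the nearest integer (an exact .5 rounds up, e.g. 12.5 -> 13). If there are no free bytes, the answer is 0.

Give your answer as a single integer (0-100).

Op 1: a = malloc(3) -> a = 0; heap: [0-2 ALLOC][3-51 FREE]
Op 2: free(a) -> (freed a); heap: [0-51 FREE]
Op 3: b = malloc(7) -> b = 0; heap: [0-6 ALLOC][7-51 FREE]
Op 4: c = malloc(10) -> c = 7; heap: [0-6 ALLOC][7-16 ALLOC][17-51 FREE]
Op 5: c = realloc(c, 23) -> c = 7; heap: [0-6 ALLOC][7-29 ALLOC][30-51 FREE]
Op 6: d = malloc(12) -> d = 30; heap: [0-6 ALLOC][7-29 ALLOC][30-41 ALLOC][42-51 FREE]
Op 7: free(d) -> (freed d); heap: [0-6 ALLOC][7-29 ALLOC][30-51 FREE]
Op 8: free(b) -> (freed b); heap: [0-6 FREE][7-29 ALLOC][30-51 FREE]
Free blocks: [7 22] total_free=29 largest=22 -> 100*(29-22)/29 = 700/29 ≈ 24.138 -> rounds to 24

Answer: 24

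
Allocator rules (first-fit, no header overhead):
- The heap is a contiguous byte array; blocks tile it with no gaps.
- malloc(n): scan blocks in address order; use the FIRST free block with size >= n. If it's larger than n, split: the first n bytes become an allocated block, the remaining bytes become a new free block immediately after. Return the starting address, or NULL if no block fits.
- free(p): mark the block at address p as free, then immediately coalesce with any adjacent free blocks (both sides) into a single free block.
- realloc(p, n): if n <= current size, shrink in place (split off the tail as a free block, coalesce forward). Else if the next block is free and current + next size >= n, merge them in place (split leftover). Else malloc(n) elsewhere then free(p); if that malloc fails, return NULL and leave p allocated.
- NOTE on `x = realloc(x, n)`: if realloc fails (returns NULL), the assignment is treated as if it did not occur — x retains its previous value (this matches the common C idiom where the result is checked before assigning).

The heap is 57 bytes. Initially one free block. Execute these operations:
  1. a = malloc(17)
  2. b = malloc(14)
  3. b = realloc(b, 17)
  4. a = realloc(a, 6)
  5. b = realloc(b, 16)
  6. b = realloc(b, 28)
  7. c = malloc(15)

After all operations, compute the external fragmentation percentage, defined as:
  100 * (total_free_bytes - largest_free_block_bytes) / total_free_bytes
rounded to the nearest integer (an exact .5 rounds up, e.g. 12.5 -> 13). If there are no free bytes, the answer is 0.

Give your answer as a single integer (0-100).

Answer: 48

Derivation:
Op 1: a = malloc(17) -> a = 0; heap: [0-16 ALLOC][17-56 FREE]
Op 2: b = malloc(14) -> b = 17; heap: [0-16 ALLOC][17-30 ALLOC][31-56 FREE]
Op 3: b = realloc(b, 17) -> b = 17; heap: [0-16 ALLOC][17-33 ALLOC][34-56 FREE]
Op 4: a = realloc(a, 6) -> a = 0; heap: [0-5 ALLOC][6-16 FREE][17-33 ALLOC][34-56 FREE]
Op 5: b = realloc(b, 16) -> b = 17; heap: [0-5 ALLOC][6-16 FREE][17-32 ALLOC][33-56 FREE]
Op 6: b = realloc(b, 28) -> b = 17; heap: [0-5 ALLOC][6-16 FREE][17-44 ALLOC][45-56 FREE]
Op 7: c = malloc(15) -> c = NULL; heap: [0-5 ALLOC][6-16 FREE][17-44 ALLOC][45-56 FREE]
Free blocks: [11 12] total_free=23 largest=12 -> 100*(23-12)/23 = 1100/23 ≈ 47.826 -> rounds to 48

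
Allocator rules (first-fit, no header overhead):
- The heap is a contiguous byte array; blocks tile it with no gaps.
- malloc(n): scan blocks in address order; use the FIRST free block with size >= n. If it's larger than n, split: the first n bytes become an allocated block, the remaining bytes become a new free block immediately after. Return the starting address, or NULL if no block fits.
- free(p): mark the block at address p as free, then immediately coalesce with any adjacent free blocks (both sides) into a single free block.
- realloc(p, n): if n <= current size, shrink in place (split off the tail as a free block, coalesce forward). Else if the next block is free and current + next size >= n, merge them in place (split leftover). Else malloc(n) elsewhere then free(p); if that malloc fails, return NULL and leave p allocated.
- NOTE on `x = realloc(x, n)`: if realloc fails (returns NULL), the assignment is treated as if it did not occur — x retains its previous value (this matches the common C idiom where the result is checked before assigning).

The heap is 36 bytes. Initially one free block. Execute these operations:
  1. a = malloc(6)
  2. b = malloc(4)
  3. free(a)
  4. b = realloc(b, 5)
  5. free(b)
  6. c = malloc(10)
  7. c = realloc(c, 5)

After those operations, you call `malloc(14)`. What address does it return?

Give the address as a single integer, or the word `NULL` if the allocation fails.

Op 1: a = malloc(6) -> a = 0; heap: [0-5 ALLOC][6-35 FREE]
Op 2: b = malloc(4) -> b = 6; heap: [0-5 ALLOC][6-9 ALLOC][10-35 FREE]
Op 3: free(a) -> (freed a); heap: [0-5 FREE][6-9 ALLOC][10-35 FREE]
Op 4: b = realloc(b, 5) -> b = 6; heap: [0-5 FREE][6-10 ALLOC][11-35 FREE]
Op 5: free(b) -> (freed b); heap: [0-35 FREE]
Op 6: c = malloc(10) -> c = 0; heap: [0-9 ALLOC][10-35 FREE]
Op 7: c = realloc(c, 5) -> c = 0; heap: [0-4 ALLOC][5-35 FREE]
malloc(14): first-fit scan over [0-4 ALLOC][5-35 FREE] -> 5

Answer: 5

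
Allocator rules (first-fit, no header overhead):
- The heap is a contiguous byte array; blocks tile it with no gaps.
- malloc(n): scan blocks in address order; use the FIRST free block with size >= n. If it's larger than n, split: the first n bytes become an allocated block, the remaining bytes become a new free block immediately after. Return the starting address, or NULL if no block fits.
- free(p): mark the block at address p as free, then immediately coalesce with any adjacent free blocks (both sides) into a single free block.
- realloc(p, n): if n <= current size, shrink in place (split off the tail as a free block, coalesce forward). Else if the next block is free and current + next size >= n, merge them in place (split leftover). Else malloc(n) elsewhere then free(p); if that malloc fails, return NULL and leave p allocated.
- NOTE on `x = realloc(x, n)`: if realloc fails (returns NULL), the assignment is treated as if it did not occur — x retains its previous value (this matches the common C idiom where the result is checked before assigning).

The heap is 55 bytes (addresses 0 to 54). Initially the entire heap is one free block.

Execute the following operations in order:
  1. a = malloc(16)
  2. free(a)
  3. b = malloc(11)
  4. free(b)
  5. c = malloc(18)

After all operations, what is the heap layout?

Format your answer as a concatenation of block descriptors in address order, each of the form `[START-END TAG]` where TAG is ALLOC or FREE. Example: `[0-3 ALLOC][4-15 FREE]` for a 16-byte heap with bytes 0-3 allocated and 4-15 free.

Op 1: a = malloc(16) -> a = 0; heap: [0-15 ALLOC][16-54 FREE]
Op 2: free(a) -> (freed a); heap: [0-54 FREE]
Op 3: b = malloc(11) -> b = 0; heap: [0-10 ALLOC][11-54 FREE]
Op 4: free(b) -> (freed b); heap: [0-54 FREE]
Op 5: c = malloc(18) -> c = 0; heap: [0-17 ALLOC][18-54 FREE]

Answer: [0-17 ALLOC][18-54 FREE]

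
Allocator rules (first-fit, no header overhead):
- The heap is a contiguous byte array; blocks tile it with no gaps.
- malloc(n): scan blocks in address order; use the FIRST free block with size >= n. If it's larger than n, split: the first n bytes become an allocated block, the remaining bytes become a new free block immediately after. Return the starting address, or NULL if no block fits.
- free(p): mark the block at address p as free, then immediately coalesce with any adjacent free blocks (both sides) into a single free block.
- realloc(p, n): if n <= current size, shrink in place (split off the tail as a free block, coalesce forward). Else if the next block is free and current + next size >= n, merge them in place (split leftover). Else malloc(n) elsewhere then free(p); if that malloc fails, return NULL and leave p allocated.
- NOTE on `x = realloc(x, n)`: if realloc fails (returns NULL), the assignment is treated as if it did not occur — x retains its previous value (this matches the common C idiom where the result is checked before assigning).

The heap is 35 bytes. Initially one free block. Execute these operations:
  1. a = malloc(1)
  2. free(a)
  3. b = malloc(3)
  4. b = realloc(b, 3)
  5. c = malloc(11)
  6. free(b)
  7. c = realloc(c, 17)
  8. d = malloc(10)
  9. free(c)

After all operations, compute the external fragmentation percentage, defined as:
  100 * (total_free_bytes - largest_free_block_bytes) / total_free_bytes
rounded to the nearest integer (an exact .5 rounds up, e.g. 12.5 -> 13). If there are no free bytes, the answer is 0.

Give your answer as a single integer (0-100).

Answer: 20

Derivation:
Op 1: a = malloc(1) -> a = 0; heap: [0-0 ALLOC][1-34 FREE]
Op 2: free(a) -> (freed a); heap: [0-34 FREE]
Op 3: b = malloc(3) -> b = 0; heap: [0-2 ALLOC][3-34 FREE]
Op 4: b = realloc(b, 3) -> b = 0; heap: [0-2 ALLOC][3-34 FREE]
Op 5: c = malloc(11) -> c = 3; heap: [0-2 ALLOC][3-13 ALLOC][14-34 FREE]
Op 6: free(b) -> (freed b); heap: [0-2 FREE][3-13 ALLOC][14-34 FREE]
Op 7: c = realloc(c, 17) -> c = 3; heap: [0-2 FREE][3-19 ALLOC][20-34 FREE]
Op 8: d = malloc(10) -> d = 20; heap: [0-2 FREE][3-19 ALLOC][20-29 ALLOC][30-34 FREE]
Op 9: free(c) -> (freed c); heap: [0-19 FREE][20-29 ALLOC][30-34 FREE]
Free blocks: [20 5] total_free=25 largest=20 -> 100*(25-20)/25 = 500/25 = 20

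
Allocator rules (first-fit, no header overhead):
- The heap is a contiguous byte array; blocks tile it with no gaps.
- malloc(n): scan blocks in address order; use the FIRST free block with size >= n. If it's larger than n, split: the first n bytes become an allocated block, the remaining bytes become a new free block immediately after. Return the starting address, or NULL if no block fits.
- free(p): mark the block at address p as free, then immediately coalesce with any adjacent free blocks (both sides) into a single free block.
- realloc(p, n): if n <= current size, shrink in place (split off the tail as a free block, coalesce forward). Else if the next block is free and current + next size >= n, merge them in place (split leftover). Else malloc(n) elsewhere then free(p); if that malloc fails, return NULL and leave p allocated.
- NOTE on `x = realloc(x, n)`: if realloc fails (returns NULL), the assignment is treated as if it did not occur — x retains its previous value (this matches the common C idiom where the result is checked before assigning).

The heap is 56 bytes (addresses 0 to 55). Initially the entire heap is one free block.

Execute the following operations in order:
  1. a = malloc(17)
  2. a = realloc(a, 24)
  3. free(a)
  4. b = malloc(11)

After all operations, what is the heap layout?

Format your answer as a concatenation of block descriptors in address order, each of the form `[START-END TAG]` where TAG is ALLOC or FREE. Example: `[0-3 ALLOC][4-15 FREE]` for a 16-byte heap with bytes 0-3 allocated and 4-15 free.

Op 1: a = malloc(17) -> a = 0; heap: [0-16 ALLOC][17-55 FREE]
Op 2: a = realloc(a, 24) -> a = 0; heap: [0-23 ALLOC][24-55 FREE]
Op 3: free(a) -> (freed a); heap: [0-55 FREE]
Op 4: b = malloc(11) -> b = 0; heap: [0-10 ALLOC][11-55 FREE]

Answer: [0-10 ALLOC][11-55 FREE]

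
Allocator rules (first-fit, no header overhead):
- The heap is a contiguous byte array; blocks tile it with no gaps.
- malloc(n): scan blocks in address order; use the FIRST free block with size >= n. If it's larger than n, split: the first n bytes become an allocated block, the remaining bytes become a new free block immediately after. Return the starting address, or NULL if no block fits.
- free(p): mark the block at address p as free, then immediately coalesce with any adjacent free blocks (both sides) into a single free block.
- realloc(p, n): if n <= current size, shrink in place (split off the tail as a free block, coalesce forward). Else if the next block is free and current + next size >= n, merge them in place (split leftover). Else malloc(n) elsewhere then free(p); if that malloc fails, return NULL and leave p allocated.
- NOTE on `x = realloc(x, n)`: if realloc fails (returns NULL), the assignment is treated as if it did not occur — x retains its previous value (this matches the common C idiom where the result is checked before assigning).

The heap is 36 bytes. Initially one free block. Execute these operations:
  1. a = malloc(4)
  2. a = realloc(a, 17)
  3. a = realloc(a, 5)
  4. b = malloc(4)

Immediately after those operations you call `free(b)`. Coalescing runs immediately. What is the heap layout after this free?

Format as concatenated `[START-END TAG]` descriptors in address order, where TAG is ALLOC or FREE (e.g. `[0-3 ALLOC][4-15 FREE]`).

Answer: [0-4 ALLOC][5-35 FREE]

Derivation:
Op 1: a = malloc(4) -> a = 0; heap: [0-3 ALLOC][4-35 FREE]
Op 2: a = realloc(a, 17) -> a = 0; heap: [0-16 ALLOC][17-35 FREE]
Op 3: a = realloc(a, 5) -> a = 0; heap: [0-4 ALLOC][5-35 FREE]
Op 4: b = malloc(4) -> b = 5; heap: [0-4 ALLOC][5-8 ALLOC][9-35 FREE]
free(b): b = 5 -> block [5-8 ALLOC]; mark free, coalesce with adjacent free neighbors -> [0-4 ALLOC][5-35 FREE]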